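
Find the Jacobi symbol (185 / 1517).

Reciprocity: 185 ≡ 1 and 1517 ≡ 1 (mod 4), so (185/1517) = +(1517/185).
Reduce top mod 185: now compute (37/185).
Reciprocity: 37 ≡ 1 and 185 ≡ 1 (mod 4), so (37/185) = +(185/37).
Reduce top mod 37: now compute (0/37).
Top reduces to 0: gcd > 1, so the symbol is 0.

0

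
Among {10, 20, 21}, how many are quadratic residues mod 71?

2

(10/71) = +1 → QR.
(20/71) = +1 → QR.
(21/71) = -1 → non-residue.
Total quadratic residues among the 3: 2.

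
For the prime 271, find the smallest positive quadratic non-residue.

(2/271) = +1, so 2 is a residue.
(3/271) = −1, so 3 is the smallest positive non-residue mod 271.

3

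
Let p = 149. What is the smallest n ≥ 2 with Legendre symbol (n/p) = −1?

2

(2/149) = −1, so 2 is the smallest positive non-residue mod 149.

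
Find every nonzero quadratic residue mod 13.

Square k = 1,…,6 (k and 13−k give the same square):
1²=1, 2²=4, 3²=9, 4²≡3, 5²≡12, 6²≡10 (mod 13).
So the quadratic residues mod 13 are {1, 3, 4, 9, 10, 12}.

1,3,4,9,10,12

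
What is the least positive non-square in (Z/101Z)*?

(2/101) = −1, so 2 is the smallest positive non-residue mod 101.

2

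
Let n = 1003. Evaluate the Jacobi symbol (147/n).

-1

Reciprocity: 147 ≡ 3 and 1003 ≡ 3 (mod 4), so (147/1003) = −(1003/147).
Reduce top mod 147: now compute (121/147).
Reciprocity: 121 ≡ 1 and 147 ≡ 3 (mod 4), so (121/147) = +(147/121).
Reduce top mod 121: now compute (26/121).
Pull out 2: since 121 ≡ 1 (mod 8), (2/121) = +1.
Reciprocity: 13 ≡ 1 and 121 ≡ 1 (mod 4), so (13/121) = +(121/13).
Reduce top mod 13: now compute (4/13).
Pull out 2^2: since 13 ≡ 5 (mod 8), (2/13) = -1, so (2/13)^2 = +1.
Reached (1/13) = 1. Collecting the sign flips along the way, the symbol is -1.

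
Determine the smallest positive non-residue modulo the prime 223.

(2/223) = +1, so 2 is a residue.
(3/223) = −1, so 3 is the smallest positive non-residue mod 223.

3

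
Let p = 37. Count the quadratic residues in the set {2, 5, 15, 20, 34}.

1

(2/37) = -1 → non-residue.
(5/37) = -1 → non-residue.
(15/37) = -1 → non-residue.
(20/37) = -1 → non-residue.
(34/37) = +1 → QR.
Total quadratic residues among the 5: 1.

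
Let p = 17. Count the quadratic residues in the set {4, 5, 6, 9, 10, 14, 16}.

(4/17) = +1 → QR.
(5/17) = -1 → non-residue.
(6/17) = -1 → non-residue.
(9/17) = +1 → QR.
(10/17) = -1 → non-residue.
(14/17) = -1 → non-residue.
(16/17) = +1 → QR.
Total quadratic residues among the 7: 3.

3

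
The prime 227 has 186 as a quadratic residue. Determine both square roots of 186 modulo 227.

Since 227 ≡ 3 (mod 4), a square root of 186 is 186^((227+1)/4) = 186^57 mod 227.
Repeated squaring: 186^2≡92, 186^4≡65, 186^8≡139, 186^16≡26, 186^32≡222 (mod 227).
186^57 = 186^(32+16+8+1) ≡ 169 (mod 227).
Check: 169² = 28561 ≡ 186 (mod 227). The two roots are 58 and 169.

58, 169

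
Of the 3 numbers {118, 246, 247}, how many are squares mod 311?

0

(118/311) = -1 → non-residue.
(246/311) = -1 → non-residue.
(247/311) = -1 → non-residue.
Total quadratic residues among the 3: 0.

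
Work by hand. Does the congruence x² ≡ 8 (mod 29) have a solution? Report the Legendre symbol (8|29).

Pull out 2^3: since 29 ≡ 5 (mod 8), (2/29) = -1, so (2/29)^3 = -1.
Reached (1/29) = 1. Collecting the sign flips along the way, the symbol is -1.

-1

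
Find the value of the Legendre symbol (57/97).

Reciprocity: 57 ≡ 1 and 97 ≡ 1 (mod 4), so (57/97) = +(97/57).
Reduce top mod 57: now compute (40/57).
Pull out 2^3: since 57 ≡ 1 (mod 8), (2/57) = +1, so (2/57)^3 = +1.
Reciprocity: 5 ≡ 1 and 57 ≡ 1 (mod 4), so (5/57) = +(57/5).
Reduce top mod 5: now compute (2/5).
Pull out 2: since 5 ≡ 5 (mod 8), (2/5) = -1.
Reached (1/5) = 1. Collecting the sign flips along the way, the symbol is -1.

-1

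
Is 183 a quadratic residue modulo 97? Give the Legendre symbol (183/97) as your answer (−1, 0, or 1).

First reduce: 183 ≡ 86 (mod 97).
Pull out 2: since 97 ≡ 1 (mod 8), (2/97) = +1.
Reciprocity: 43 ≡ 3 and 97 ≡ 1 (mod 4), so (43/97) = +(97/43).
Reduce top mod 43: now compute (11/43).
Reciprocity: 11 ≡ 3 and 43 ≡ 3 (mod 4), so (11/43) = −(43/11).
Reduce top mod 11: now compute (10/11).
Pull out 2: since 11 ≡ 3 (mod 8), (2/11) = -1.
Reciprocity: 5 ≡ 1 and 11 ≡ 3 (mod 4), so (5/11) = +(11/5).
Reduce top mod 5: now compute (1/5).
Reached (1/5) = 1. Collecting the sign flips along the way, the symbol is +1.

1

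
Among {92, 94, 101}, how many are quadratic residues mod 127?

1

(92/127) = -1 → non-residue.
(94/127) = +1 → QR.
(101/127) = -1 → non-residue.
Total quadratic residues among the 3: 1.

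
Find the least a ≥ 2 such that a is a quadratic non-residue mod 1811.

2

(2/1811) = −1, so 2 is the smallest positive non-residue mod 1811.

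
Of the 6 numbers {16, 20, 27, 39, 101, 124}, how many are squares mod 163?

(16/163) = +1 → QR.
(20/163) = -1 → non-residue.
(27/163) = -1 → non-residue.
(39/163) = +1 → QR.
(101/163) = -1 → non-residue.
(124/163) = -1 → non-residue.
Total quadratic residues among the 6: 2.

2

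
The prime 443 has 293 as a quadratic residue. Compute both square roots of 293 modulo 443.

Since 443 ≡ 3 (mod 4), a square root of 293 is 293^((443+1)/4) = 293^111 mod 443.
Repeated squaring: 293^2≡350, 293^4≡232, 293^8≡221, 293^16≡111, 293^32≡360, 293^64≡244 (mod 443).
293^111 = 293^(64+32+8+4+2+1) ≡ 208 (mod 443).
Check: 208² = 43264 ≡ 293 (mod 443). The two roots are 208 and 235.

208, 235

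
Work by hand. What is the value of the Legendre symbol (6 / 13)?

-1

Pull out 2: since 13 ≡ 5 (mod 8), (2/13) = -1.
Reciprocity: 3 ≡ 3 and 13 ≡ 1 (mod 4), so (3/13) = +(13/3).
Reduce top mod 3: now compute (1/3).
Reached (1/3) = 1. Collecting the sign flips along the way, the symbol is -1.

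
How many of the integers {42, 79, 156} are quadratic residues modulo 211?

(42/211) = -1 → non-residue.
(79/211) = +1 → QR.
(156/211) = -1 → non-residue.
Total quadratic residues among the 3: 1.

1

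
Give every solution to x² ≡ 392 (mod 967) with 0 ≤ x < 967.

Since 967 ≡ 3 (mod 4), a square root of 392 is 392^((967+1)/4) = 392^242 mod 967.
Repeated squaring: 392^2≡878, 392^4≡185, 392^8≡380, 392^16≡317, 392^32≡888, 392^64≡439, 392^128≡288 (mod 967).
392^242 = 392^(128+64+32+16+2) ≡ 351 (mod 967).
Check: 351² = 123201 ≡ 392 (mod 967). The two roots are 351 and 616.

351, 616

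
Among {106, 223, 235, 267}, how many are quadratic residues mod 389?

3

(106/389) = +1 → QR.
(223/389) = +1 → QR.
(235/389) = -1 → non-residue.
(267/389) = +1 → QR.
Total quadratic residues among the 4: 3.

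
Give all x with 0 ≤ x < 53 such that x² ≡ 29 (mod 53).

20, 33

53 ≡ 1 (mod 4), so we find a root by search.
Trying successive values, 20² = 400 ≡ 29 (mod 53). The other root is 53 − 20 = 33.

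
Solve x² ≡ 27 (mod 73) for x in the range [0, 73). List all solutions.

73 ≡ 1 (mod 4), so we find a root by search.
Trying successive values, 10² = 100 ≡ 27 (mod 73). The other root is 73 − 10 = 63.

10, 63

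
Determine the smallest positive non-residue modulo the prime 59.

(2/59) = −1, so 2 is the smallest positive non-residue mod 59.

2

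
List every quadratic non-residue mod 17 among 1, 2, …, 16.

Square k = 1,…,8 (k and 17−k give the same square):
1²=1, 2²=4, 3²=9, 4²=16, 5²≡8, 6²≡2, 7²≡15, 8²≡13 (mod 17).
The residues are {1, 2, 4, 8, 9, 13, 15, 16}; the non-residues are the remaining 8 nonzero classes.

3 5 6 7 10 11 12 14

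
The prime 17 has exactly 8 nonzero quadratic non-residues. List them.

3 5 6 7 10 11 12 14

Square k = 1,…,8 (k and 17−k give the same square):
1²=1, 2²=4, 3²=9, 4²=16, 5²≡8, 6²≡2, 7²≡15, 8²≡13 (mod 17).
The residues are {1, 2, 4, 8, 9, 13, 15, 16}; the non-residues are the remaining 8 nonzero classes.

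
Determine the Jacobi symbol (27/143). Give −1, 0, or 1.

Reciprocity: 27 ≡ 3 and 143 ≡ 3 (mod 4), so (27/143) = −(143/27).
Reduce top mod 27: now compute (8/27).
Pull out 2^3: since 27 ≡ 3 (mod 8), (2/27) = -1, so (2/27)^3 = -1.
Reached (1/27) = 1. Collecting the sign flips along the way, the symbol is +1.

1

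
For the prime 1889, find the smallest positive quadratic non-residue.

(2/1889) = +1, so 2 is a residue.
(3/1889) = −1, so 3 is the smallest positive non-residue mod 1889.

3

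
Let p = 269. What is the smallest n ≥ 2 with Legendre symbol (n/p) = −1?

2

(2/269) = −1, so 2 is the smallest positive non-residue mod 269.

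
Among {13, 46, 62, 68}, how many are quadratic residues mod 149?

(13/149) = -1 → non-residue.
(46/149) = +1 → QR.
(62/149) = -1 → non-residue.
(68/149) = +1 → QR.
Total quadratic residues among the 4: 2.

2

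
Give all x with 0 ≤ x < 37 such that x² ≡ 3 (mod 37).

15, 22

37 ≡ 1 (mod 4), so we find a root by search.
Trying successive values, 15² = 225 ≡ 3 (mod 37). The other root is 37 − 15 = 22.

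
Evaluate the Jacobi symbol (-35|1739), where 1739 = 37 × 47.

First reduce: -35 ≡ 1704 (mod 1739).
Pull out 2^3: since 1739 ≡ 3 (mod 8), (2/1739) = -1, so (2/1739)^3 = -1.
Reciprocity: 213 ≡ 1 and 1739 ≡ 3 (mod 4), so (213/1739) = +(1739/213).
Reduce top mod 213: now compute (35/213).
Reciprocity: 35 ≡ 3 and 213 ≡ 1 (mod 4), so (35/213) = +(213/35).
Reduce top mod 35: now compute (3/35).
Reciprocity: 3 ≡ 3 and 35 ≡ 3 (mod 4), so (3/35) = −(35/3).
Reduce top mod 3: now compute (2/3).
Pull out 2: since 3 ≡ 3 (mod 8), (2/3) = -1.
Reached (1/3) = 1. Collecting the sign flips along the way, the symbol is -1.

-1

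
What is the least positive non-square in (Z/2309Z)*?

2

(2/2309) = −1, so 2 is the smallest positive non-residue mod 2309.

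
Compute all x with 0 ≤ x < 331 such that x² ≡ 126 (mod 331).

Since 331 ≡ 3 (mod 4), a square root of 126 is 126^((331+1)/4) = 126^83 mod 331.
Repeated squaring: 126^2≡319, 126^4≡144, 126^8≡214, 126^16≡118, 126^32≡22, 126^64≡153 (mod 331).
126^83 = 126^(64+16+2+1) ≡ 253 (mod 331).
Check: 253² = 64009 ≡ 126 (mod 331). The two roots are 78 and 253.

78, 253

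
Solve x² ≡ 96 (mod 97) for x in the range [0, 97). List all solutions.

97 ≡ 1 (mod 4), so we find a root by search.
Trying successive values, 22² = 484 ≡ 96 (mod 97). The other root is 97 − 22 = 75.

22, 75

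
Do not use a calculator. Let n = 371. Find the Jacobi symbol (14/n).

0

Pull out 2: since 371 ≡ 3 (mod 8), (2/371) = -1.
Reciprocity: 7 ≡ 3 and 371 ≡ 3 (mod 4), so (7/371) = −(371/7).
Reduce top mod 7: now compute (0/7).
Top reduces to 0: gcd > 1, so the symbol is 0.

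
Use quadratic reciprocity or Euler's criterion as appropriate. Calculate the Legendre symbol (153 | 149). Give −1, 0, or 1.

Euler's criterion: (153/149) ≡ 4^74 (mod 149).
4^2 ≡ 16 (mod 149)
4^4 ≡ 107 (mod 149)
4^8 ≡ 125 (mod 149)
4^16 ≡ 129 (mod 149)
4^32 ≡ 102 (mod 149)
4^64 ≡ 123 (mod 149)
4^74 = 4^(64+8+2) ≡ 1 (mod 149).
Result is 1, so (153/149) = 1.

1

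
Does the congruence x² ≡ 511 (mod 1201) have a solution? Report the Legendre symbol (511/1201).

Reciprocity: 511 ≡ 3 and 1201 ≡ 1 (mod 4), so (511/1201) = +(1201/511).
Reduce top mod 511: now compute (179/511).
Reciprocity: 179 ≡ 3 and 511 ≡ 3 (mod 4), so (179/511) = −(511/179).
Reduce top mod 179: now compute (153/179).
Reciprocity: 153 ≡ 1 and 179 ≡ 3 (mod 4), so (153/179) = +(179/153).
Reduce top mod 153: now compute (26/153).
Pull out 2: since 153 ≡ 1 (mod 8), (2/153) = +1.
Reciprocity: 13 ≡ 1 and 153 ≡ 1 (mod 4), so (13/153) = +(153/13).
Reduce top mod 13: now compute (10/13).
Pull out 2: since 13 ≡ 5 (mod 8), (2/13) = -1.
Reciprocity: 5 ≡ 1 and 13 ≡ 1 (mod 4), so (5/13) = +(13/5).
Reduce top mod 5: now compute (3/5).
Reciprocity: 3 ≡ 3 and 5 ≡ 1 (mod 4), so (3/5) = +(5/3).
Reduce top mod 3: now compute (2/3).
Pull out 2: since 3 ≡ 3 (mod 8), (2/3) = -1.
Reached (1/3) = 1. Collecting the sign flips along the way, the symbol is -1.

-1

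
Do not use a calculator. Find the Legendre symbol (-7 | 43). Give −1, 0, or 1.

Euler's criterion: (-7/43) ≡ 36^21 (mod 43).
36^2 ≡ 6 (mod 43)
36^4 ≡ 36 (mod 43)
36^8 ≡ 6 (mod 43)
36^16 ≡ 36 (mod 43)
36^21 = 36^(16+4+1) ≡ 1 (mod 43).
Result is 1, so (-7/43) = 1.

1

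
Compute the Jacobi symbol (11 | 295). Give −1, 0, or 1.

Reciprocity: 11 ≡ 3 and 295 ≡ 3 (mod 4), so (11/295) = −(295/11).
Reduce top mod 11: now compute (9/11).
Reciprocity: 9 ≡ 1 and 11 ≡ 3 (mod 4), so (9/11) = +(11/9).
Reduce top mod 9: now compute (2/9).
Pull out 2: since 9 ≡ 1 (mod 8), (2/9) = +1.
Reached (1/9) = 1. Collecting the sign flips along the way, the symbol is -1.

-1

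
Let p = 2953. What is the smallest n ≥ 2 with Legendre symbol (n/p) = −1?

5

(2/2953) = +1, so 2 is a residue.
(3/2953) = +1, so 3 is a residue.
(4/2953) = +1, so 4 is a residue.
(5/2953) = −1, so 5 is the smallest positive non-residue mod 2953.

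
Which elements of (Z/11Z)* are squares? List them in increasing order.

Square k = 1,…,5 (k and 11−k give the same square):
1²=1, 2²=4, 3²=9, 4²≡5, 5²≡3 (mod 11).
So the quadratic residues mod 11 are {1, 3, 4, 5, 9}.

1 3 4 5 9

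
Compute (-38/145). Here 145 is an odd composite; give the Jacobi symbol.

First reduce: -38 ≡ 107 (mod 145).
Reciprocity: 107 ≡ 3 and 145 ≡ 1 (mod 4), so (107/145) = +(145/107).
Reduce top mod 107: now compute (38/107).
Pull out 2: since 107 ≡ 3 (mod 8), (2/107) = -1.
Reciprocity: 19 ≡ 3 and 107 ≡ 3 (mod 4), so (19/107) = −(107/19).
Reduce top mod 19: now compute (12/19).
Pull out 2^2: since 19 ≡ 3 (mod 8), (2/19) = -1, so (2/19)^2 = +1.
Reciprocity: 3 ≡ 3 and 19 ≡ 3 (mod 4), so (3/19) = −(19/3).
Reduce top mod 3: now compute (1/3).
Reached (1/3) = 1. Collecting the sign flips along the way, the symbol is -1.

-1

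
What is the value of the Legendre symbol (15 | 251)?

Euler's criterion: (15/251) ≡ 15^125 (mod 251).
15^2 ≡ 225 (mod 251)
15^4 ≡ 174 (mod 251)
15^8 ≡ 156 (mod 251)
15^16 ≡ 240 (mod 251)
15^32 ≡ 121 (mod 251)
15^64 ≡ 83 (mod 251)
15^125 = 15^(64+32+16+8+4+1) ≡ 1 (mod 251).
Result is 1, so (15/251) = 1.

1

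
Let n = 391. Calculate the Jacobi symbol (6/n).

Pull out 2: since 391 ≡ 7 (mod 8), (2/391) = +1.
Reciprocity: 3 ≡ 3 and 391 ≡ 3 (mod 4), so (3/391) = −(391/3).
Reduce top mod 3: now compute (1/3).
Reached (1/3) = 1. Collecting the sign flips along the way, the symbol is -1.

-1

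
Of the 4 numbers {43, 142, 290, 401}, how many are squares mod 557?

(43/557) = +1 → QR.
(142/557) = -1 → non-residue.
(290/557) = +1 → QR.
(401/557) = +1 → QR.
Total quadratic residues among the 4: 3.

3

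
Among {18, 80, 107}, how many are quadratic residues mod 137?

(18/137) = +1 → QR.
(80/137) = -1 → non-residue.
(107/137) = +1 → QR.
Total quadratic residues among the 3: 2.

2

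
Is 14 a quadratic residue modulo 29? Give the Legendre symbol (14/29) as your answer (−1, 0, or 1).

Pull out 2: since 29 ≡ 5 (mod 8), (2/29) = -1.
Reciprocity: 7 ≡ 3 and 29 ≡ 1 (mod 4), so (7/29) = +(29/7).
Reduce top mod 7: now compute (1/7).
Reached (1/7) = 1. Collecting the sign flips along the way, the symbol is -1.

-1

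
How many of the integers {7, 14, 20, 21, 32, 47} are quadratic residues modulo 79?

(7/79) = -1 → non-residue.
(14/79) = -1 → non-residue.
(20/79) = +1 → QR.
(21/79) = +1 → QR.
(32/79) = +1 → QR.
(47/79) = -1 → non-residue.
Total quadratic residues among the 6: 3.

3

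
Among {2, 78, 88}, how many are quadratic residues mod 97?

(2/97) = +1 → QR.
(78/97) = -1 → non-residue.
(88/97) = +1 → QR.
Total quadratic residues among the 3: 2.

2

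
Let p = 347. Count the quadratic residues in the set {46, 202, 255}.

3

(46/347) = +1 → QR.
(202/347) = +1 → QR.
(255/347) = +1 → QR.
Total quadratic residues among the 3: 3.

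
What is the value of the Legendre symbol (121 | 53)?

1

Euler's criterion: (121/53) ≡ 15^26 (mod 53).
15^2 ≡ 13 (mod 53)
15^4 ≡ 10 (mod 53)
15^8 ≡ 47 (mod 53)
15^16 ≡ 36 (mod 53)
15^26 = 15^(16+8+2) ≡ 1 (mod 53).
Result is 1, so (121/53) = 1.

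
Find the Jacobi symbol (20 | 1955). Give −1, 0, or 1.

0

Pull out 2^2: since 1955 ≡ 3 (mod 8), (2/1955) = -1, so (2/1955)^2 = +1.
Reciprocity: 5 ≡ 1 and 1955 ≡ 3 (mod 4), so (5/1955) = +(1955/5).
Reduce top mod 5: now compute (0/5).
Top reduces to 0: gcd > 1, so the symbol is 0.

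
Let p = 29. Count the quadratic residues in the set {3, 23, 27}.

(3/29) = -1 → non-residue.
(23/29) = +1 → QR.
(27/29) = -1 → non-residue.
Total quadratic residues among the 3: 1.

1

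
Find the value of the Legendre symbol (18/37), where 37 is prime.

-1

Pull out 2: since 37 ≡ 5 (mod 8), (2/37) = -1.
Reciprocity: 9 ≡ 1 and 37 ≡ 1 (mod 4), so (9/37) = +(37/9).
Reduce top mod 9: now compute (1/9).
Reached (1/9) = 1. Collecting the sign flips along the way, the symbol is -1.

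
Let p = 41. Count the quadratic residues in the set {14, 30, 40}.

(14/41) = -1 → non-residue.
(30/41) = -1 → non-residue.
(40/41) = +1 → QR.
Total quadratic residues among the 3: 1.

1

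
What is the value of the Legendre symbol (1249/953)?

1

First reduce: 1249 ≡ 296 (mod 953).
Pull out 2^3: since 953 ≡ 1 (mod 8), (2/953) = +1, so (2/953)^3 = +1.
Reciprocity: 37 ≡ 1 and 953 ≡ 1 (mod 4), so (37/953) = +(953/37).
Reduce top mod 37: now compute (28/37).
Pull out 2^2: since 37 ≡ 5 (mod 8), (2/37) = -1, so (2/37)^2 = +1.
Reciprocity: 7 ≡ 3 and 37 ≡ 1 (mod 4), so (7/37) = +(37/7).
Reduce top mod 7: now compute (2/7).
Pull out 2: since 7 ≡ 7 (mod 8), (2/7) = +1.
Reached (1/7) = 1. Collecting the sign flips along the way, the symbol is +1.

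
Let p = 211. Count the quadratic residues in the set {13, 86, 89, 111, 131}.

(13/211) = +1 → QR.
(86/211) = -1 → non-residue.
(89/211) = -1 → non-residue.
(111/211) = -1 → non-residue.
(131/211) = -1 → non-residue.
Total quadratic residues among the 5: 1.

1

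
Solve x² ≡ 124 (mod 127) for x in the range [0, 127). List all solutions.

Since 127 ≡ 3 (mod 4), a square root of 124 is 124^((127+1)/4) = 124^32 mod 127.
Repeated squaring: 124^2≡9, 124^4≡81, 124^8≡84, 124^16≡71, 124^32≡88 (mod 127).
124^32 = 124^(32) ≡ 88 (mod 127).
Check: 88² = 7744 ≡ 124 (mod 127). The two roots are 39 and 88.

39, 88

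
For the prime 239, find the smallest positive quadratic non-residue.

7

(2/239) = +1, so 2 is a residue.
(3/239) = +1, so 3 is a residue.
(4/239) = +1, so 4 is a residue.
(5/239) = +1, so 5 is a residue.
(6/239) = +1, so 6 is a residue.
(7/239) = −1, so 7 is the smallest positive non-residue mod 239.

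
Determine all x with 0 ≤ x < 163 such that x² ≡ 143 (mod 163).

Since 163 ≡ 3 (mod 4), a square root of 143 is 143^((163+1)/4) = 143^41 mod 163.
Repeated squaring: 143^2≡74, 143^4≡97, 143^8≡118, 143^16≡69, 143^32≡34 (mod 163).
143^41 = 143^(32+8+1) ≡ 119 (mod 163).
Check: 119² = 14161 ≡ 143 (mod 163). The two roots are 44 and 119.

44, 119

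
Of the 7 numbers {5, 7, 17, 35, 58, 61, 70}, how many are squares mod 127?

(5/127) = -1 → non-residue.
(7/127) = -1 → non-residue.
(17/127) = +1 → QR.
(35/127) = +1 → QR.
(58/127) = -1 → non-residue.
(61/127) = +1 → QR.
(70/127) = +1 → QR.
Total quadratic residues among the 7: 4.

4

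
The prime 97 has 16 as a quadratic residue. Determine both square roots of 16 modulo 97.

97 ≡ 1 (mod 4), so we find a root by search.
Trying successive values, 4² = 16 ≡ 16 (mod 97). The other root is 97 − 4 = 93.

4, 93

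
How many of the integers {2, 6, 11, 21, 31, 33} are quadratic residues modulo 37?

(2/37) = -1 → non-residue.
(6/37) = -1 → non-residue.
(11/37) = +1 → QR.
(21/37) = +1 → QR.
(31/37) = -1 → non-residue.
(33/37) = +1 → QR.
Total quadratic residues among the 6: 3.

3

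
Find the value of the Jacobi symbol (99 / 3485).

1

Reciprocity: 99 ≡ 3 and 3485 ≡ 1 (mod 4), so (99/3485) = +(3485/99).
Reduce top mod 99: now compute (20/99).
Pull out 2^2: since 99 ≡ 3 (mod 8), (2/99) = -1, so (2/99)^2 = +1.
Reciprocity: 5 ≡ 1 and 99 ≡ 3 (mod 4), so (5/99) = +(99/5).
Reduce top mod 5: now compute (4/5).
Pull out 2^2: since 5 ≡ 5 (mod 8), (2/5) = -1, so (2/5)^2 = +1.
Reached (1/5) = 1. Collecting the sign flips along the way, the symbol is +1.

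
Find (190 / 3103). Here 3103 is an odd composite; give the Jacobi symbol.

Pull out 2: since 3103 ≡ 7 (mod 8), (2/3103) = +1.
Reciprocity: 95 ≡ 3 and 3103 ≡ 3 (mod 4), so (95/3103) = −(3103/95).
Reduce top mod 95: now compute (63/95).
Reciprocity: 63 ≡ 3 and 95 ≡ 3 (mod 4), so (63/95) = −(95/63).
Reduce top mod 63: now compute (32/63).
Pull out 2^5: since 63 ≡ 7 (mod 8), (2/63) = +1, so (2/63)^5 = +1.
Reached (1/63) = 1. Collecting the sign flips along the way, the symbol is +1.

1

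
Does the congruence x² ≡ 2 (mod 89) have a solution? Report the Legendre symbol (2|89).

Euler's criterion: (2/89) ≡ 2^44 (mod 89).
2^2 ≡ 4 (mod 89)
2^4 ≡ 16 (mod 89)
2^8 ≡ 78 (mod 89)
2^16 ≡ 32 (mod 89)
2^32 ≡ 45 (mod 89)
2^44 = 2^(32+8+4) ≡ 1 (mod 89).
Result is 1, so (2/89) = 1.

1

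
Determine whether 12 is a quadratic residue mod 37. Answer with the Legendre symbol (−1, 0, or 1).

1

Euler's criterion: (12/37) ≡ 12^18 (mod 37).
12^2 ≡ 33 (mod 37)
12^4 ≡ 16 (mod 37)
12^8 ≡ 34 (mod 37)
12^16 ≡ 9 (mod 37)
12^18 = 12^(16+2) ≡ 1 (mod 37).
Result is 1, so (12/37) = 1.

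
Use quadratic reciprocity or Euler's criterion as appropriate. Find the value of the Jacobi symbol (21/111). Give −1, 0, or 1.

Reciprocity: 21 ≡ 1 and 111 ≡ 3 (mod 4), so (21/111) = +(111/21).
Reduce top mod 21: now compute (6/21).
Pull out 2: since 21 ≡ 5 (mod 8), (2/21) = -1.
Reciprocity: 3 ≡ 3 and 21 ≡ 1 (mod 4), so (3/21) = +(21/3).
Reduce top mod 3: now compute (0/3).
Top reduces to 0: gcd > 1, so the symbol is 0.

0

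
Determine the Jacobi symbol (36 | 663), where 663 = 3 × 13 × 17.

Pull out 2^2: since 663 ≡ 7 (mod 8), (2/663) = +1, so (2/663)^2 = +1.
Reciprocity: 9 ≡ 1 and 663 ≡ 3 (mod 4), so (9/663) = +(663/9).
Reduce top mod 9: now compute (6/9).
Pull out 2: since 9 ≡ 1 (mod 8), (2/9) = +1.
Reciprocity: 3 ≡ 3 and 9 ≡ 1 (mod 4), so (3/9) = +(9/3).
Reduce top mod 3: now compute (0/3).
Top reduces to 0: gcd > 1, so the symbol is 0.

0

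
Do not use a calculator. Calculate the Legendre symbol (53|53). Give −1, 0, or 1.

0

First reduce: 53 ≡ 0 (mod 53).
Top reduces to 0: gcd > 1, so the symbol is 0.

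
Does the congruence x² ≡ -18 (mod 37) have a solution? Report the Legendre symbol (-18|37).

-1

First reduce: -18 ≡ 19 (mod 37).
Reciprocity: 19 ≡ 3 and 37 ≡ 1 (mod 4), so (19/37) = +(37/19).
Reduce top mod 19: now compute (18/19).
Pull out 2: since 19 ≡ 3 (mod 8), (2/19) = -1.
Reciprocity: 9 ≡ 1 and 19 ≡ 3 (mod 4), so (9/19) = +(19/9).
Reduce top mod 9: now compute (1/9).
Reached (1/9) = 1. Collecting the sign flips along the way, the symbol is -1.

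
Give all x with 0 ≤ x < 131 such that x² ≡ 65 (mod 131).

14, 117

Since 131 ≡ 3 (mod 4), a square root of 65 is 65^((131+1)/4) = 65^33 mod 131.
Repeated squaring: 65^2≡33, 65^4≡41, 65^8≡109, 65^16≡91, 65^32≡28 (mod 131).
65^33 = 65^(32+1) ≡ 117 (mod 131).
Check: 117² = 13689 ≡ 65 (mod 131). The two roots are 14 and 117.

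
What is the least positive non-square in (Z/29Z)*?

2

(2/29) = −1, so 2 is the smallest positive non-residue mod 29.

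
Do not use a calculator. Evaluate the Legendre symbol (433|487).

1

Euler's criterion: (433/487) ≡ 433^243 (mod 487).
433^2 ≡ 481 (mod 487)
433^4 ≡ 36 (mod 487)
433^8 ≡ 322 (mod 487)
433^16 ≡ 440 (mod 487)
433^32 ≡ 261 (mod 487)
433^64 ≡ 428 (mod 487)
433^128 ≡ 72 (mod 487)
433^243 = 433^(128+64+32+16+2+1) ≡ 1 (mod 487).
Result is 1, so (433/487) = 1.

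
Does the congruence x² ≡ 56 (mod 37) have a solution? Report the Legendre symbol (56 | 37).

-1

First reduce: 56 ≡ 19 (mod 37).
Reciprocity: 19 ≡ 3 and 37 ≡ 1 (mod 4), so (19/37) = +(37/19).
Reduce top mod 19: now compute (18/19).
Pull out 2: since 19 ≡ 3 (mod 8), (2/19) = -1.
Reciprocity: 9 ≡ 1 and 19 ≡ 3 (mod 4), so (9/19) = +(19/9).
Reduce top mod 9: now compute (1/9).
Reached (1/9) = 1. Collecting the sign flips along the way, the symbol is -1.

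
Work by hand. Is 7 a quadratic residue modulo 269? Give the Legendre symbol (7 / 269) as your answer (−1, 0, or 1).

-1

Reciprocity: 7 ≡ 3 and 269 ≡ 1 (mod 4), so (7/269) = +(269/7).
Reduce top mod 7: now compute (3/7).
Reciprocity: 3 ≡ 3 and 7 ≡ 3 (mod 4), so (3/7) = −(7/3).
Reduce top mod 3: now compute (1/3).
Reached (1/3) = 1. Collecting the sign flips along the way, the symbol is -1.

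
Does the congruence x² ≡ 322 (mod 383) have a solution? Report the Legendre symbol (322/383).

1

Euler's criterion: (322/383) ≡ 322^191 (mod 383).
322^2 ≡ 274 (mod 383)
322^4 ≡ 8 (mod 383)
322^8 ≡ 64 (mod 383)
322^16 ≡ 266 (mod 383)
322^32 ≡ 284 (mod 383)
322^64 ≡ 226 (mod 383)
322^128 ≡ 137 (mod 383)
322^191 = 322^(128+32+16+8+4+2+1) ≡ 1 (mod 383).
Result is 1, so (322/383) = 1.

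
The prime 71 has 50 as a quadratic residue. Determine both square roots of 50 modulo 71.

11, 60

Since 71 ≡ 3 (mod 4), a square root of 50 is 50^((71+1)/4) = 50^18 mod 71.
Repeated squaring: 50^2≡15, 50^4≡12, 50^8≡2, 50^16≡4 (mod 71).
50^18 = 50^(16+2) ≡ 60 (mod 71).
Check: 60² = 3600 ≡ 50 (mod 71). The two roots are 11 and 60.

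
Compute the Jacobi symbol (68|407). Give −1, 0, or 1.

1

Pull out 2^2: since 407 ≡ 7 (mod 8), (2/407) = +1, so (2/407)^2 = +1.
Reciprocity: 17 ≡ 1 and 407 ≡ 3 (mod 4), so (17/407) = +(407/17).
Reduce top mod 17: now compute (16/17).
Pull out 2^4: since 17 ≡ 1 (mod 8), (2/17) = +1, so (2/17)^4 = +1.
Reached (1/17) = 1. Collecting the sign flips along the way, the symbol is +1.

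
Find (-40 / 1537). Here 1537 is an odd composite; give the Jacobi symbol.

First reduce: -40 ≡ 1497 (mod 1537).
Reciprocity: 1497 ≡ 1 and 1537 ≡ 1 (mod 4), so (1497/1537) = +(1537/1497).
Reduce top mod 1497: now compute (40/1497).
Pull out 2^3: since 1497 ≡ 1 (mod 8), (2/1497) = +1, so (2/1497)^3 = +1.
Reciprocity: 5 ≡ 1 and 1497 ≡ 1 (mod 4), so (5/1497) = +(1497/5).
Reduce top mod 5: now compute (2/5).
Pull out 2: since 5 ≡ 5 (mod 8), (2/5) = -1.
Reached (1/5) = 1. Collecting the sign flips along the way, the symbol is -1.

-1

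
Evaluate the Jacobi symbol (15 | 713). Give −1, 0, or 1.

1

Reciprocity: 15 ≡ 3 and 713 ≡ 1 (mod 4), so (15/713) = +(713/15).
Reduce top mod 15: now compute (8/15).
Pull out 2^3: since 15 ≡ 7 (mod 8), (2/15) = +1, so (2/15)^3 = +1.
Reached (1/15) = 1. Collecting the sign flips along the way, the symbol is +1.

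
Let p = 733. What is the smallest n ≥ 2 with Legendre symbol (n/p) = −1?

(2/733) = −1, so 2 is the smallest positive non-residue mod 733.

2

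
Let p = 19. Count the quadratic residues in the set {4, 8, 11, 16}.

(4/19) = +1 → QR.
(8/19) = -1 → non-residue.
(11/19) = +1 → QR.
(16/19) = +1 → QR.
Total quadratic residues among the 4: 3.

3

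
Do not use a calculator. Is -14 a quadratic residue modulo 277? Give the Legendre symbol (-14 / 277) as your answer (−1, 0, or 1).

Euler's criterion: (-14/277) ≡ 263^138 (mod 277).
263^2 ≡ 196 (mod 277)
263^4 ≡ 190 (mod 277)
263^8 ≡ 90 (mod 277)
263^16 ≡ 67 (mod 277)
263^32 ≡ 57 (mod 277)
263^64 ≡ 202 (mod 277)
263^128 ≡ 85 (mod 277)
263^138 = 263^(128+8+2) ≡ 276 (mod 277).
Result is 276 ≡ −1, so (-14/277) = −1.

-1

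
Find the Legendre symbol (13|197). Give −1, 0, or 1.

Euler's criterion: (13/197) ≡ 13^98 (mod 197).
13^2 ≡ 169 (mod 197)
13^4 ≡ 193 (mod 197)
13^8 ≡ 16 (mod 197)
13^16 ≡ 59 (mod 197)
13^32 ≡ 132 (mod 197)
13^64 ≡ 88 (mod 197)
13^98 = 13^(64+32+2) ≡ 196 (mod 197).
Result is 196 ≡ −1, so (13/197) = −1.

-1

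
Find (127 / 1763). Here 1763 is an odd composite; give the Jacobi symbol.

Reciprocity: 127 ≡ 3 and 1763 ≡ 3 (mod 4), so (127/1763) = −(1763/127).
Reduce top mod 127: now compute (112/127).
Pull out 2^4: since 127 ≡ 7 (mod 8), (2/127) = +1, so (2/127)^4 = +1.
Reciprocity: 7 ≡ 3 and 127 ≡ 3 (mod 4), so (7/127) = −(127/7).
Reduce top mod 7: now compute (1/7).
Reached (1/7) = 1. Collecting the sign flips along the way, the symbol is +1.

1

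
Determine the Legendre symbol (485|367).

1

Euler's criterion: (485/367) ≡ 118^183 (mod 367).
118^2 ≡ 345 (mod 367)
118^4 ≡ 117 (mod 367)
118^8 ≡ 110 (mod 367)
118^16 ≡ 356 (mod 367)
118^32 ≡ 121 (mod 367)
118^64 ≡ 328 (mod 367)
118^128 ≡ 53 (mod 367)
118^183 = 118^(128+32+16+4+2+1) ≡ 1 (mod 367).
Result is 1, so (485/367) = 1.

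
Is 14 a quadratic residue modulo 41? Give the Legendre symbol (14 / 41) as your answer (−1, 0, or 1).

-1

Pull out 2: since 41 ≡ 1 (mod 8), (2/41) = +1.
Reciprocity: 7 ≡ 3 and 41 ≡ 1 (mod 4), so (7/41) = +(41/7).
Reduce top mod 7: now compute (6/7).
Pull out 2: since 7 ≡ 7 (mod 8), (2/7) = +1.
Reciprocity: 3 ≡ 3 and 7 ≡ 3 (mod 4), so (3/7) = −(7/3).
Reduce top mod 3: now compute (1/3).
Reached (1/3) = 1. Collecting the sign flips along the way, the symbol is -1.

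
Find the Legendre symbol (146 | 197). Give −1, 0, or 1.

1

Euler's criterion: (146/197) ≡ 146^98 (mod 197).
146^2 ≡ 40 (mod 197)
146^4 ≡ 24 (mod 197)
146^8 ≡ 182 (mod 197)
146^16 ≡ 28 (mod 197)
146^32 ≡ 193 (mod 197)
146^64 ≡ 16 (mod 197)
146^98 = 146^(64+32+2) ≡ 1 (mod 197).
Result is 1, so (146/197) = 1.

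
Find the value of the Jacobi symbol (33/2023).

-1

Reciprocity: 33 ≡ 1 and 2023 ≡ 3 (mod 4), so (33/2023) = +(2023/33).
Reduce top mod 33: now compute (10/33).
Pull out 2: since 33 ≡ 1 (mod 8), (2/33) = +1.
Reciprocity: 5 ≡ 1 and 33 ≡ 1 (mod 4), so (5/33) = +(33/5).
Reduce top mod 5: now compute (3/5).
Reciprocity: 3 ≡ 3 and 5 ≡ 1 (mod 4), so (3/5) = +(5/3).
Reduce top mod 3: now compute (2/3).
Pull out 2: since 3 ≡ 3 (mod 8), (2/3) = -1.
Reached (1/3) = 1. Collecting the sign flips along the way, the symbol is -1.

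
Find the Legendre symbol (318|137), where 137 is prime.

First reduce: 318 ≡ 44 (mod 137).
Pull out 2^2: since 137 ≡ 1 (mod 8), (2/137) = +1, so (2/137)^2 = +1.
Reciprocity: 11 ≡ 3 and 137 ≡ 1 (mod 4), so (11/137) = +(137/11).
Reduce top mod 11: now compute (5/11).
Reciprocity: 5 ≡ 1 and 11 ≡ 3 (mod 4), so (5/11) = +(11/5).
Reduce top mod 5: now compute (1/5).
Reached (1/5) = 1. Collecting the sign flips along the way, the symbol is +1.

1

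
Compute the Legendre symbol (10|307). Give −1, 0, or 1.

1

Euler's criterion: (10/307) ≡ 10^153 (mod 307).
10^2 ≡ 100 (mod 307)
10^4 ≡ 176 (mod 307)
10^8 ≡ 276 (mod 307)
10^16 ≡ 40 (mod 307)
10^32 ≡ 65 (mod 307)
10^64 ≡ 234 (mod 307)
10^128 ≡ 110 (mod 307)
10^153 = 10^(128+16+8+1) ≡ 1 (mod 307).
Result is 1, so (10/307) = 1.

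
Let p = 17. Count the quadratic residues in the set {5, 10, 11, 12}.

(5/17) = -1 → non-residue.
(10/17) = -1 → non-residue.
(11/17) = -1 → non-residue.
(12/17) = -1 → non-residue.
Total quadratic residues among the 4: 0.

0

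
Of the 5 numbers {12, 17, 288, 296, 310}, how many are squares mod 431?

(12/431) = +1 → QR.
(17/431) = -1 → non-residue.
(288/431) = +1 → QR.
(296/431) = -1 → non-residue.
(310/431) = -1 → non-residue.
Total quadratic residues among the 5: 2.

2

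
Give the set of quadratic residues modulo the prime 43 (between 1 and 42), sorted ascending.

1, 4, 6, 9, 10, 11, 13, 14, 15, 16, 17, 21, 23, 24, 25, 31, 35, 36, 38, 40, 41

Square k = 1,…,21 (k and 43−k give the same square):
1²=1, 2²=4, 3²=9, 4²=16, 5²=25, 6²=36, 7²≡6, 8²≡21, 9²≡38, 10²≡14, 11²≡35, 12²≡15, 13²≡40, 14²≡24, 15²≡10, 16²≡41, 17²≡31, 18²≡23, 19²≡17, 20²≡13, 21²≡11 (mod 43).
So the quadratic residues mod 43 are {1, 4, 6, 9, 10, 11, 13, 14, 15, 16, 17, 21, 23, 24, 25, 31, 35, 36, 38, 40, 41}.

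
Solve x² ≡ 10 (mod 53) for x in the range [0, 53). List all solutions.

53 ≡ 1 (mod 4), so we find a root by search.
Trying successive values, 13² = 169 ≡ 10 (mod 53). The other root is 53 − 13 = 40.

13, 40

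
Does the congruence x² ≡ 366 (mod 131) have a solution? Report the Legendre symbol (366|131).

-1

First reduce: 366 ≡ 104 (mod 131).
Pull out 2^3: since 131 ≡ 3 (mod 8), (2/131) = -1, so (2/131)^3 = -1.
Reciprocity: 13 ≡ 1 and 131 ≡ 3 (mod 4), so (13/131) = +(131/13).
Reduce top mod 13: now compute (1/13).
Reached (1/13) = 1. Collecting the sign flips along the way, the symbol is -1.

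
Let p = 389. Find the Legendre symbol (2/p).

Pull out 2: since 389 ≡ 5 (mod 8), (2/389) = -1.
Reached (1/389) = 1. Collecting the sign flips along the way, the symbol is -1.

-1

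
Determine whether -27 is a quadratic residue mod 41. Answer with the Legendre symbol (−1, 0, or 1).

-1

First reduce: -27 ≡ 14 (mod 41).
Pull out 2: since 41 ≡ 1 (mod 8), (2/41) = +1.
Reciprocity: 7 ≡ 3 and 41 ≡ 1 (mod 4), so (7/41) = +(41/7).
Reduce top mod 7: now compute (6/7).
Pull out 2: since 7 ≡ 7 (mod 8), (2/7) = +1.
Reciprocity: 3 ≡ 3 and 7 ≡ 3 (mod 4), so (3/7) = −(7/3).
Reduce top mod 3: now compute (1/3).
Reached (1/3) = 1. Collecting the sign flips along the way, the symbol is -1.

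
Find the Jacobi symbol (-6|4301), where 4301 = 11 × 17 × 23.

First reduce: -6 ≡ 4295 (mod 4301).
Reciprocity: 4295 ≡ 3 and 4301 ≡ 1 (mod 4), so (4295/4301) = +(4301/4295).
Reduce top mod 4295: now compute (6/4295).
Pull out 2: since 4295 ≡ 7 (mod 8), (2/4295) = +1.
Reciprocity: 3 ≡ 3 and 4295 ≡ 3 (mod 4), so (3/4295) = −(4295/3).
Reduce top mod 3: now compute (2/3).
Pull out 2: since 3 ≡ 3 (mod 8), (2/3) = -1.
Reached (1/3) = 1. Collecting the sign flips along the way, the symbol is +1.

1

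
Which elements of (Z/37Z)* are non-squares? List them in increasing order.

Square k = 1,…,18 (k and 37−k give the same square):
1²=1, 2²=4, 3²=9, 4²=16, 5²=25, 6²=36, 7²≡12, 8²≡27, 9²≡7, 10²≡26, 11²≡10, 12²≡33, 13²≡21, 14²≡11, 15²≡3, 16²≡34, 17²≡30, 18²≡28 (mod 37).
The residues are {1, 3, 4, 7, 9, 10, 11, 12, 16, 21, 25, 26, 27, 28, 30, 33, 34, 36}; the non-residues are the remaining 18 nonzero classes.

2,5,6,8,13,14,15,17,18,19,20,22,23,24,29,31,32,35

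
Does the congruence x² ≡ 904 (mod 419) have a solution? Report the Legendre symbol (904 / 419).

Euler's criterion: (904/419) ≡ 66^209 (mod 419).
66^2 ≡ 166 (mod 419)
66^4 ≡ 321 (mod 419)
66^8 ≡ 386 (mod 419)
66^16 ≡ 251 (mod 419)
66^32 ≡ 151 (mod 419)
66^64 ≡ 175 (mod 419)
66^128 ≡ 38 (mod 419)
66^209 = 66^(128+64+16+1) ≡ 1 (mod 419).
Result is 1, so (904/419) = 1.

1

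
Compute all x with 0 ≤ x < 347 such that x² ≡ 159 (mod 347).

Since 347 ≡ 3 (mod 4), a square root of 159 is 159^((347+1)/4) = 159^87 mod 347.
Repeated squaring: 159^2≡297, 159^4≡71, 159^8≡183, 159^16≡177, 159^32≡99, 159^64≡85 (mod 347).
159^87 = 159^(64+16+4+2+1) ≡ 182 (mod 347).
Check: 182² = 33124 ≡ 159 (mod 347). The two roots are 165 and 182.

165, 182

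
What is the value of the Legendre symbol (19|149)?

1

Reciprocity: 19 ≡ 3 and 149 ≡ 1 (mod 4), so (19/149) = +(149/19).
Reduce top mod 19: now compute (16/19).
Pull out 2^4: since 19 ≡ 3 (mod 8), (2/19) = -1, so (2/19)^4 = +1.
Reached (1/19) = 1. Collecting the sign flips along the way, the symbol is +1.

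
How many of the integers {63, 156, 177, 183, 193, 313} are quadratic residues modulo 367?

(63/367) = +1 → QR.
(156/367) = -1 → non-residue.
(177/367) = -1 → non-residue.
(183/367) = -1 → non-residue.
(193/367) = -1 → non-residue.
(313/367) = +1 → QR.
Total quadratic residues among the 6: 2.

2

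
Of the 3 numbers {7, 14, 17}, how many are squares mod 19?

(7/19) = +1 → QR.
(14/19) = -1 → non-residue.
(17/19) = +1 → QR.
Total quadratic residues among the 3: 2.

2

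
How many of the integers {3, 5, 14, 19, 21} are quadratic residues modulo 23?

(3/23) = +1 → QR.
(5/23) = -1 → non-residue.
(14/23) = -1 → non-residue.
(19/23) = -1 → non-residue.
(21/23) = -1 → non-residue.
Total quadratic residues among the 5: 1.

1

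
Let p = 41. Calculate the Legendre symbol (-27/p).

-1

Euler's criterion: (-27/41) ≡ 14^20 (mod 41).
14^2 ≡ 32 (mod 41)
14^4 ≡ 40 (mod 41)
14^8 ≡ 1 (mod 41)
14^16 ≡ 1 (mod 41)
14^20 = 14^(16+4) ≡ 40 (mod 41).
Result is 40 ≡ −1, so (-27/41) = −1.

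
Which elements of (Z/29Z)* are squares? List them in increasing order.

1, 4, 5, 6, 7, 9, 13, 16, 20, 22, 23, 24, 25, 28

Square k = 1,…,14 (k and 29−k give the same square):
1²=1, 2²=4, 3²=9, 4²=16, 5²=25, 6²≡7, 7²≡20, 8²≡6, 9²≡23, 10²≡13, 11²≡5, 12²≡28, 13²≡24, 14²≡22 (mod 29).
So the quadratic residues mod 29 are {1, 4, 5, 6, 7, 9, 13, 16, 20, 22, 23, 24, 25, 28}.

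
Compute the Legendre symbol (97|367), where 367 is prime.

Euler's criterion: (97/367) ≡ 97^183 (mod 367).
97^2 ≡ 234 (mod 367)
97^4 ≡ 73 (mod 367)
97^8 ≡ 191 (mod 367)
97^16 ≡ 148 (mod 367)
97^32 ≡ 251 (mod 367)
97^64 ≡ 244 (mod 367)
97^128 ≡ 82 (mod 367)
97^183 = 97^(128+32+16+4+2+1) ≡ 366 (mod 367).
Result is 366 ≡ −1, so (97/367) = −1.

-1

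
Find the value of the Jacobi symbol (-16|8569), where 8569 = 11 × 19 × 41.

1

First reduce: -16 ≡ 8553 (mod 8569).
Reciprocity: 8553 ≡ 1 and 8569 ≡ 1 (mod 4), so (8553/8569) = +(8569/8553).
Reduce top mod 8553: now compute (16/8553).
Pull out 2^4: since 8553 ≡ 1 (mod 8), (2/8553) = +1, so (2/8553)^4 = +1.
Reached (1/8553) = 1. Collecting the sign flips along the way, the symbol is +1.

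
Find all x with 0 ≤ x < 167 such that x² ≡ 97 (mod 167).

40, 127

Since 167 ≡ 3 (mod 4), a square root of 97 is 97^((167+1)/4) = 97^42 mod 167.
Repeated squaring: 97^2≡57, 97^4≡76, 97^8≡98, 97^16≡85, 97^32≡44 (mod 167).
97^42 = 97^(32+8+2) ≡ 127 (mod 167).
Check: 127² = 16129 ≡ 97 (mod 167). The two roots are 40 and 127.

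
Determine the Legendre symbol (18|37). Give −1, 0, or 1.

-1

Euler's criterion: (18/37) ≡ 18^18 (mod 37).
18^2 ≡ 28 (mod 37)
18^4 ≡ 7 (mod 37)
18^8 ≡ 12 (mod 37)
18^16 ≡ 33 (mod 37)
18^18 = 18^(16+2) ≡ 36 (mod 37).
Result is 36 ≡ −1, so (18/37) = −1.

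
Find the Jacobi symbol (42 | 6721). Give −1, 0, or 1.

Pull out 2: since 6721 ≡ 1 (mod 8), (2/6721) = +1.
Reciprocity: 21 ≡ 1 and 6721 ≡ 1 (mod 4), so (21/6721) = +(6721/21).
Reduce top mod 21: now compute (1/21).
Reached (1/21) = 1. Collecting the sign flips along the way, the symbol is +1.

1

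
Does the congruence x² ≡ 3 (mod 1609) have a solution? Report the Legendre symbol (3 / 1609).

1

Reciprocity: 3 ≡ 3 and 1609 ≡ 1 (mod 4), so (3/1609) = +(1609/3).
Reduce top mod 3: now compute (1/3).
Reached (1/3) = 1. Collecting the sign flips along the way, the symbol is +1.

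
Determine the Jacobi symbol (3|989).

-1

Reciprocity: 3 ≡ 3 and 989 ≡ 1 (mod 4), so (3/989) = +(989/3).
Reduce top mod 3: now compute (2/3).
Pull out 2: since 3 ≡ 3 (mod 8), (2/3) = -1.
Reached (1/3) = 1. Collecting the sign flips along the way, the symbol is -1.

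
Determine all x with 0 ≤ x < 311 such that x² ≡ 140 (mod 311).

105, 206

Since 311 ≡ 3 (mod 4), a square root of 140 is 140^((311+1)/4) = 140^78 mod 311.
Repeated squaring: 140^2≡7, 140^4≡49, 140^8≡224, 140^16≡105, 140^32≡140, 140^64≡7 (mod 311).
140^78 = 140^(64+8+4+2) ≡ 105 (mod 311).
Check: 105² = 11025 ≡ 140 (mod 311). The two roots are 105 and 206.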